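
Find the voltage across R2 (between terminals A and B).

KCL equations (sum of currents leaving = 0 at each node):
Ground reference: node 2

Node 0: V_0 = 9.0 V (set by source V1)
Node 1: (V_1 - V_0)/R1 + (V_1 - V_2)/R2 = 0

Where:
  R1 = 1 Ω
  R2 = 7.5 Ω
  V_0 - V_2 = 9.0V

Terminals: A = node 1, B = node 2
R1 and R2 are in series across V1 (node 0 → node 1 → node 2), and the output A–B is taken across R2, so this is a voltage divider.
Series current: I = V1/(R1 + R2) = 9/(1 + 7.5) = 9/8.5 = 1.059 A
V_R2 = I × R2 = V1 × R2/(R1 + R2) = 9 × 7.5/8.5 = 7.941 V

Final answer: 7.941 V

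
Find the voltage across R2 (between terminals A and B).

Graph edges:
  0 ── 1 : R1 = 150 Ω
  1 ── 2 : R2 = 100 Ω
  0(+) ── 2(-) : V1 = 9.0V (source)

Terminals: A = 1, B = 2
R1 and R2 are in series across V1 (node 0 → node 1 → node 2), and the output A–B is taken across R2, so this is a voltage divider.
Series current: I = V1/(R1 + R2) = 9/(150 + 100) = 9/250 = 0.036 A
V_R2 = I × R2 = V1 × R2/(R1 + R2) = 9 × 100/250 = 3.6 V

Final answer: 3.6 V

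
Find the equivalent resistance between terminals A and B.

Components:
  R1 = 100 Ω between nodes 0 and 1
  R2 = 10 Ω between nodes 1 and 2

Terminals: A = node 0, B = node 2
Reduce the network between node 0 (A) and node 2 (B) by series/parallel combination:
  Rs1 = R1 + R2 (series, joined only at node 1) = 100 + 10 = 110 Ω
R_eq = 110 Ω

Final answer: 110 Ω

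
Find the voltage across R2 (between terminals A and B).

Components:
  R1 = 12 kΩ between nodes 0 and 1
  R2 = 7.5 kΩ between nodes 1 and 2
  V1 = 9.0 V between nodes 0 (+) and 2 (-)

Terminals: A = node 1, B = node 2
R1 and R2 are in series across V1 (node 0 → node 1 → node 2), and the output A–B is taken across R2, so this is a voltage divider.
Series current: I = V1/(R1 + R2) = 9/(12000 + 7500) = 9/19500 = 0.0004615 A
V_R2 = I × R2 = V1 × R2/(R1 + R2) = 9 × 7500/19500 = 3.462 V

Final answer: 3.462 V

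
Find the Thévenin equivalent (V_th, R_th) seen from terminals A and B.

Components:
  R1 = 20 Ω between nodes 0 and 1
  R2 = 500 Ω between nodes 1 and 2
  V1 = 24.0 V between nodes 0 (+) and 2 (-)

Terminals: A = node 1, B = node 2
Step 1 — V_th is the open-circuit voltage V_A - V_B (nothing connected across the terminals).
Nodal analysis, taking node 2 as the 0 V reference.
Source V1 fixes V_0 = 24 V.
KCL at each unknown node (sum of currents leaving = 0; resistances in Ω):
  Node 1: (V_1 - 24)/20 + (V_1 - 0)/500 = 0
Collecting terms: 0.052 × V_1 = 1.2  =>  V_1 = 23.08 V
V_th = V_1 - V_2 = 23.08 - 0 = 23.08 V
Step 2 — R_th: zero the source — replace V1 by a short circuit (node 2 merges into node 0) — and find the resistance seen between A (node 1) and B (node 0).
Reduce the network between node 1 (A) and node 0 (B) by series/parallel combination:
  Rp1 = R1 ‖ R2 (parallel, both between nodes 0 and 1) = 1/(1/20 + 1/500) = 19.23 Ω
R_th = 19.23 Ω

Final answer: V_th = 23.08 V, R_th = 19.23 Ω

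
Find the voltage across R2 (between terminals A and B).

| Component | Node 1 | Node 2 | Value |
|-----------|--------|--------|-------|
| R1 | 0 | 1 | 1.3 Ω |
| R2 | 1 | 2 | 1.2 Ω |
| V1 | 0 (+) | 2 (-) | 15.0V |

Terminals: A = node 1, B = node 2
R1 and R2 are in series across V1 (node 0 → node 1 → node 2), and the output A–B is taken across R2, so this is a voltage divider.
Series current: I = V1/(R1 + R2) = 15/(1.3 + 1.2) = 15/2.5 = 6 A
V_R2 = I × R2 = V1 × R2/(R1 + R2) = 15 × 1.2/2.5 = 7.2 V

Final answer: 7.2 V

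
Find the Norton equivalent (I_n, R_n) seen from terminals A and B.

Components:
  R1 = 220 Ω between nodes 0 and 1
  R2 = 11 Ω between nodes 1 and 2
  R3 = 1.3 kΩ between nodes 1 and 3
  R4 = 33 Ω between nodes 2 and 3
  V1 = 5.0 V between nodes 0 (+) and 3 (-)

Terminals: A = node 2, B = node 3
Find the Thévenin equivalent first; then I_n = V_th/R_th and R_n = R_th.
Step 1 — V_th is the open-circuit voltage V_A - V_B (nothing connected across the terminals).
Nodal analysis, taking node 3 as the 0 V reference.
Source V1 fixes V_0 = 5 V.
KCL at each unknown node (sum of currents leaving = 0; resistances in Ω):
  Node 1: (V_1 - 5)/220 + (V_1 - V_2)/11 + (V_1 - 0)/1300 = 0
  Node 2: (V_2 - V_1)/11 + (V_2 - 0)/33 = 0
Collecting terms (coefficients in siemens):
  0.09622·V_1 - 0.09091·V_2 = 0.02273
  0.1212·V_2 - 0.09091·V_1 = 0
Determinant D = (0.09622)(0.1212) - (-0.09091)(-0.09091) = 0.003399
V_1 = [(0.02273)(0.1212) - (-0.09091)(0)]/D = 0.8105 V
V_2 = [(0.09622)(0) - (0.02273)(-0.09091)]/D = 0.6079 V
V_th = V_2 - V_3 = 0.6079 - 0 = 0.6079 V
Step 2 — R_th: zero the source — replace V1 by a short circuit (node 3 merges into node 0) — and find the resistance seen between A (node 2) and B (node 0).
Reduce the network between node 2 (A) and node 0 (B) by series/parallel combination:
  Rp1 = R1 ‖ R3 (parallel, both between nodes 0 and 1) = 1/(1/220 + 1/1300) = 188.2 Ω
  Rs1 = R2 + Rp1 (series, joined only at node 1) = 11 + 188.2 = 199.2 Ω
  Rp2 = R4 ‖ Rs1 (parallel, both between nodes 0 and 2) = 1/(1/33 + 1/199.2) = 28.31 Ω
R_th = 28.31 Ω
I_n = V_th/R_th = 0.6079/28.31 = 0.02147 A, and R_n = R_th = 28.31 Ω

Final answer: I_n = 0.02147 A, R_n = 28.31 Ω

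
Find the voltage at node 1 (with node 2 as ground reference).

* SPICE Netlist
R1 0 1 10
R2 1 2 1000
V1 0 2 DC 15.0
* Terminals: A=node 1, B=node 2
Nodal analysis, taking node 2 as the 0 V reference.
Source V1 fixes V_0 = 15 V.
KCL at each unknown node (sum of currents leaving = 0; resistances in Ω):
  Node 1: (V_1 - 15)/10 + (V_1 - 0)/1000 = 0
Collecting terms: 0.101 × V_1 = 1.5  =>  V_1 = 14.85 V
The requested potential is V_1 = 14.85 V.

Final answer: V_1 = 14.85 V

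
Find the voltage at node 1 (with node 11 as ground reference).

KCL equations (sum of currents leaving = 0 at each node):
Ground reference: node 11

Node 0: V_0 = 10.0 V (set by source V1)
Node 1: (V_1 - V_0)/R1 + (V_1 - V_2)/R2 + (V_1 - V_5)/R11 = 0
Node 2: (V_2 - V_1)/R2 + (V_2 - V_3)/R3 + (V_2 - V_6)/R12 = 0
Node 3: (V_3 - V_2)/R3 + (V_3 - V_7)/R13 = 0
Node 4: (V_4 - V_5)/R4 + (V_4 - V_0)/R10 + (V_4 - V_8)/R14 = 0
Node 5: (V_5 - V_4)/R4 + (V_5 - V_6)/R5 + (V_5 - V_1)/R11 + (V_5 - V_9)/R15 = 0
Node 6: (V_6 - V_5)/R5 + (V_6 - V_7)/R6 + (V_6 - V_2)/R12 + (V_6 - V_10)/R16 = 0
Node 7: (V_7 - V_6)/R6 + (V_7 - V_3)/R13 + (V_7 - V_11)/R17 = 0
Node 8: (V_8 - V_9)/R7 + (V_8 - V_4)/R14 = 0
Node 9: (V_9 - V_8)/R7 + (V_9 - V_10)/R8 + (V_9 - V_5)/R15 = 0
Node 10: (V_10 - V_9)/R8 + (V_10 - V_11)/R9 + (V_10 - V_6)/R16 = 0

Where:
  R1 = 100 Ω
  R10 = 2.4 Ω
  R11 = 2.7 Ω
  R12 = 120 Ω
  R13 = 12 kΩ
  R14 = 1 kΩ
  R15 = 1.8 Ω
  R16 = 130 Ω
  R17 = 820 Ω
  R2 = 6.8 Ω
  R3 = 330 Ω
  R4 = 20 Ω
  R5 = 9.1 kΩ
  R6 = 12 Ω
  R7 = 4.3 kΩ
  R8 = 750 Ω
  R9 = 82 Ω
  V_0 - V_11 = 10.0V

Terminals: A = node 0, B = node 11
Nodal analysis, taking node 11 as the 0 V reference.
Source V1 fixes V_0 = 10 V.
KCL at each unknown node (sum of currents leaving = 0; resistances in Ω):
  Node 1: (V_1 - 10)/100 + (V_1 - V_2)/6.8 + (V_1 - V_5)/2.7 = 0
  Node 2: (V_2 - V_1)/6.8 + (V_2 - V_3)/330 + (V_2 - V_6)/120 = 0
  Node 3: (V_3 - V_2)/330 + (V_3 - V_7)/12000 = 0
  Node 4: (V_4 - V_5)/20 + (V_4 - 10)/2.4 + (V_4 - V_8)/1000 = 0
  Node 5: (V_5 - V_4)/20 + (V_5 - V_6)/9100 + (V_5 - V_1)/2.7 + (V_5 - V_9)/1.8 = 0
  Node 6: (V_6 - V_5)/9100 + (V_6 - V_7)/12 + (V_6 - V_2)/120 + (V_6 - V_10)/130 = 0
  Node 7: (V_7 - V_6)/12 + (V_7 - V_3)/12000 + (V_7 - 0)/820 = 0
  Node 8: (V_8 - V_9)/4300 + (V_8 - V_4)/1000 = 0
  Node 9: (V_9 - V_8)/4300 + (V_9 - V_10)/750 + (V_9 - V_5)/1.8 = 0
  Node 10: (V_10 - V_9)/750 + (V_10 - 0)/82 + (V_10 - V_6)/130 = 0
Collecting terms (coefficients in siemens):
  0.5274·V_1 - 0.1471·V_2 - 0.3704·V_5 = 0.1
  0.1584·V_2 - 0.1471·V_1 - 0.00303·V_3 - 0.008333·V_6 = 0
  0.003114·V_3 - 0.00303·V_2 - 0.00008333·V_7 = 0
  0.4677·V_4 - 0.05·V_5 - 0.001·V_8 = 4.167
  0.976·V_5 - 0.3704·V_1 - 0.05·V_4 - 0.0001099·V_6 - 0.5556·V_9 = 0
  0.09947·V_6 - 0.008333·V_2 - 0.0001099·V_5 - 0.08333·V_7 - 0.007692·V_10 = 0
  0.08464·V_7 - 0.00008333·V_3 - 0.08333·V_6 = 0
  0.001233·V_8 - 0.001·V_4 - 0.0002326·V_9 = 0
  0.5571·V_9 - 0.5556·V_5 - 0.0002326·V_8 - 0.001333·V_10 = 0
  0.02122·V_10 - 0.007692·V_6 - 0.001333·V_9 = 0
Solving these 10 simultaneous equations (Gaussian elimination) gives:
  V_1 = 9.249 V, V_2 = 9.051 V, V_3 = 8.956 V, V_4 = 9.926 V
  V_5 = 9.308 V, V_6 = 5.583 V, V_7 = 5.505 V, V_8 = 9.806 V
  V_9 = 9.292 V, V_10 = 2.607 V
The requested potential is V_1 = 9.249 V.

Final answer: V_1 = 9.249 V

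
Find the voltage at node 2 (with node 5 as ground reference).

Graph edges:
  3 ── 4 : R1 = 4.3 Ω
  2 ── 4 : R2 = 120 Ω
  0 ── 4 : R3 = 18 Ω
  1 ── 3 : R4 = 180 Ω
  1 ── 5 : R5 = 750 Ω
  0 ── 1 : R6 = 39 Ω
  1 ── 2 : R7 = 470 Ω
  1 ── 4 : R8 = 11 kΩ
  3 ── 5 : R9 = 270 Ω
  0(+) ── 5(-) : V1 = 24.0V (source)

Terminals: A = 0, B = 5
Nodal analysis, taking node 5 as the 0 V reference.
Source V1 fixes V_0 = 24 V.
KCL at each unknown node (sum of currents leaving = 0; resistances in Ω):
  Node 1: (V_1 - V_3)/180 + (V_1 - 0)/750 + (V_1 - 24)/39 + (V_1 - V_2)/470 + (V_1 - V_4)/11000 = 0
  Node 2: (V_2 - V_4)/120 + (V_2 - V_1)/470 = 0
  Node 3: (V_3 - V_4)/4.3 + (V_3 - V_1)/180 + (V_3 - 0)/270 = 0
  Node 4: (V_4 - V_3)/4.3 + (V_4 - V_2)/120 + (V_4 - 24)/18 + (V_4 - V_1)/11000 = 0
Collecting terms (coefficients in siemens):
  0.03475·V_1 - 0.002128·V_2 - 0.005556·V_3 - 0.00009091·V_4 = 0.6154
  0.01046·V_2 - 0.002128·V_1 - 0.008333·V_4 = 0
  0.2418·V_3 - 0.005556·V_1 - 0.2326·V_4 = 0
  0.2965·V_4 - 0.00009091·V_1 - 0.008333·V_2 - 0.2326·V_3 = 1.333
Solving these 4 simultaneous equations (Gaussian elimination) gives:
  V_1 = 22.71 V, V_2 = 22.6 V, V_3 = 22.23 V, V_4 = 22.57 V
The requested potential is V_2 = 22.6 V.

Final answer: V_2 = 22.6 V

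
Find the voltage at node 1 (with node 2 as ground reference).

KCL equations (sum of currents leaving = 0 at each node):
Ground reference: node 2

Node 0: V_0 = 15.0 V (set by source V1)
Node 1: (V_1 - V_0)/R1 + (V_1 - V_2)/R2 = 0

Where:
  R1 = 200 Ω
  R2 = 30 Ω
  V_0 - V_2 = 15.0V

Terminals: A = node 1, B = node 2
Nodal analysis, taking node 2 as the 0 V reference.
Source V1 fixes V_0 = 15 V.
KCL at each unknown node (sum of currents leaving = 0; resistances in Ω):
  Node 1: (V_1 - 15)/200 + (V_1 - 0)/30 = 0
Collecting terms: 0.03833 × V_1 = 0.075  =>  V_1 = 1.957 V
The requested potential is V_1 = 1.957 V.

Final answer: V_1 = 1.957 V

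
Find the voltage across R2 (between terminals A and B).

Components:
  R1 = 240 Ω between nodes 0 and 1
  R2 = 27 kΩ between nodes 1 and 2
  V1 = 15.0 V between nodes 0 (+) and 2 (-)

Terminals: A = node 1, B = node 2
R1 and R2 are in series across V1 (node 0 → node 1 → node 2), and the output A–B is taken across R2, so this is a voltage divider.
Series current: I = V1/(R1 + R2) = 15/(240 + 27000) = 15/27240 = 0.0005507 A
V_R2 = I × R2 = V1 × R2/(R1 + R2) = 15 × 27000/27240 = 14.87 V

Final answer: 14.87 V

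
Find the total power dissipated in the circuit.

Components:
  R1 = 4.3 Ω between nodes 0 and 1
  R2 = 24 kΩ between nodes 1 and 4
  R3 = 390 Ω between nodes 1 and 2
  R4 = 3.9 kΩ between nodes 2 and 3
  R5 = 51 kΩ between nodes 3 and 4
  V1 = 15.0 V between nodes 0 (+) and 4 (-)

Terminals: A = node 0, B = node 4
Nodal analysis, taking node 4 as the 0 V reference.
Source V1 fixes V_0 = 15 V.
KCL at each unknown node (sum of currents leaving = 0; resistances in Ω):
  Node 1: (V_1 - 15)/4.3 + (V_1 - 0)/24000 + (V_1 - V_2)/390 = 0
  Node 2: (V_2 - V_1)/390 + (V_2 - V_3)/3900 = 0
  Node 3: (V_3 - V_2)/3900 + (V_3 - 0)/51000 = 0
Collecting terms (coefficients in siemens):
  0.2352·V_1 - 0.002564·V_2 = 3.488
  0.002821·V_2 - 0.002564·V_1 - 0.0002564·V_3 = 0
  0.000276·V_3 - 0.0002564·V_2 = 0
Solving these 3 simultaneous equations (Gaussian elimination) gives:
  V_1 = 15 V, V_2 = 14.89 V, V_3 = 13.83 V
Power in each resistor, P = (ΔV)²/R:
  P_R1 = (15 - 15)²/4.3 = 0.000003453 W
  P_R2 = (15 - 0)²/24000 = 0.00937 W
  P_R3 = (15 - 14.89)²/390 = 0.00002869 W
  P_R4 = (14.89 - 13.83)²/3900 = 0.0002869 W
  P_R5 = (13.83 - 0)²/51000 = 0.003752 W
P_total = P_R1 + P_R2 + P_R3 + P_R4 + P_R5 = 0.01344 W

Final answer: 0.01344 W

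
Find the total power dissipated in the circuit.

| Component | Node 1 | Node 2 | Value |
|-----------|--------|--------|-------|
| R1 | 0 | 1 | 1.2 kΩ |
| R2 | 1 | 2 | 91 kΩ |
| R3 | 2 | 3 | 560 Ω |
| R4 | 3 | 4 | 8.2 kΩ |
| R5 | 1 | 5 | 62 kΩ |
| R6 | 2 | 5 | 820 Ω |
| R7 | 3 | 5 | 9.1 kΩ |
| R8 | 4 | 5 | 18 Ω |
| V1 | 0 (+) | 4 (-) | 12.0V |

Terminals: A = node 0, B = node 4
Nodal analysis, taking node 4 as the 0 V reference.
Source V1 fixes V_0 = 12 V.
KCL at each unknown node (sum of currents leaving = 0; resistances in Ω):
  Node 1: (V_1 - 12)/1200 + (V_1 - V_2)/91000 + (V_1 - V_5)/62000 = 0
  Node 2: (V_2 - V_1)/91000 + (V_2 - V_3)/560 + (V_2 - V_5)/820 = 0
  Node 3: (V_3 - V_2)/560 + (V_3 - 0)/8200 + (V_3 - V_5)/9100 = 0
  Node 5: (V_5 - V_1)/62000 + (V_5 - V_2)/820 + (V_5 - V_3)/9100 + (V_5 - 0)/18 = 0
Collecting terms (coefficients in siemens):
  0.0008605·V_1 - 0.00001099·V_2 - 0.00001613·V_5 = 0.01
  0.003016·V_2 - 0.00001099·V_1 - 0.001786·V_3 - 0.00122·V_5 = 0
  0.002018·V_3 - 0.001786·V_2 - 0.0001099·V_5 = 0
  0.0569·V_5 - 0.00001613·V_1 - 0.00122·V_2 - 0.0001099·V_3 = 0
Solving these 4 simultaneous equations (Gaussian elimination) gives:
  V_1 = 11.62 V, V_2 = 0.09398 V, V_3 = 0.08348 V, V_5 = 0.00547 V
Power in each resistor, P = (ΔV)²/R:
  P_R1 = (12 - 11.62)²/1200 = 0.0001184 W
  P_R2 = (11.62 - 0.09398)²/91000 = 0.001461 W
  P_R3 = (0.09398 - 0.08348)²/560 = 0.0000001969 W
  P_R4 = (0.08348 - 0)²/8200 = 0.0000008499 W
  P_R5 = (11.62 - 0.00547)²/62000 = 0.002177 W
  P_R6 = (0.09398 - 0.00547)²/820 = 0.000009554 W
  P_R7 = (0.08348 - 0.00547)²/9100 = 0.0000006687 W
  P_R8 = (0 - 0.00547)²/18 = 0.000001662 W
P_total = P_R1 + P_R2 + P_R3 + P_R4 + P_R5 + P_R6 + P_R7 + P_R8 = 0.003769 W

Final answer: 0.003769 W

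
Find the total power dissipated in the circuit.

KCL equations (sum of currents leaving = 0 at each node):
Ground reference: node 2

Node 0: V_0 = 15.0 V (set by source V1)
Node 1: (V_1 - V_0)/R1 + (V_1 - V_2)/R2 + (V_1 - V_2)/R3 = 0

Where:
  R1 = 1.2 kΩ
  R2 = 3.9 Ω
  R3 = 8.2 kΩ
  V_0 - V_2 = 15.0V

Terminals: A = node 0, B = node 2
Nodal analysis, taking node 2 as the 0 V reference.
Source V1 fixes V_0 = 15 V.
KCL at each unknown node (sum of currents leaving = 0; resistances in Ω):
  Node 1: (V_1 - 15)/1200 + (V_1 - 0)/3.9 + (V_1 - 0)/8200 = 0
Collecting terms: 0.2574 × V_1 = 0.0125  =>  V_1 = 0.04857 V
Power in each resistor, P = (ΔV)²/R:
  P_R1 = (15 - 0.04857)²/1200 = 0.1863 W
  P_R2 = (0.04857 - 0)²/3.9 = 0.0006049 W
  P_R3 = (0.04857 - 0)²/8200 = 0.0000002877 W
P_total = P_R1 + P_R2 + P_R3 = 0.1869 W

Final answer: 0.1869 W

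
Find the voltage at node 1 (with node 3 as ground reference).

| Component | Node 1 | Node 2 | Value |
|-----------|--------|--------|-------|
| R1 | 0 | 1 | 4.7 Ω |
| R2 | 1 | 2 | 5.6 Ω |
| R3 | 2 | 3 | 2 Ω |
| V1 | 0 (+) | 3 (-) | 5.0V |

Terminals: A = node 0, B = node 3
Nodal analysis, taking node 3 as the 0 V reference.
Source V1 fixes V_0 = 5 V.
KCL at each unknown node (sum of currents leaving = 0; resistances in Ω):
  Node 1: (V_1 - 5)/4.7 + (V_1 - V_2)/5.6 = 0
  Node 2: (V_2 - V_1)/5.6 + (V_2 - 0)/2 = 0
Collecting terms (coefficients in siemens):
  0.3913·V_1 - 0.1786·V_2 = 1.064
  0.6786·V_2 - 0.1786·V_1 = 0
Determinant D = (0.3913)(0.6786) - (-0.1786)(-0.1786) = 0.2337
V_1 = [(1.064)(0.6786) - (-0.1786)(0)]/D = 3.089 V
V_2 = [(0.3913)(0) - (1.064)(-0.1786)]/D = 0.813 V
The requested potential is V_1 = 3.089 V.

Final answer: V_1 = 3.089 V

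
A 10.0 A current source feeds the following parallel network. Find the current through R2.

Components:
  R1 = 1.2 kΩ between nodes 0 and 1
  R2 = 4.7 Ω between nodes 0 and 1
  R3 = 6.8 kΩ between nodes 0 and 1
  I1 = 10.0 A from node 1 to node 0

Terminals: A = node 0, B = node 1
All resistors sit directly between nodes 0 and 1, so they are in parallel and share one voltage V; the full source current 10 A splits among them.
1/R_par = 1/1200 + 1/4.7 + 1/6800 = 0.2137 S  =>  R_par = 4.678 Ω
V = I × R_par = 10 × 4.678 = 46.78 V
I_R2 = V/R2 = 46.78/4.7 = 9.954 A

Final answer: 9.954 A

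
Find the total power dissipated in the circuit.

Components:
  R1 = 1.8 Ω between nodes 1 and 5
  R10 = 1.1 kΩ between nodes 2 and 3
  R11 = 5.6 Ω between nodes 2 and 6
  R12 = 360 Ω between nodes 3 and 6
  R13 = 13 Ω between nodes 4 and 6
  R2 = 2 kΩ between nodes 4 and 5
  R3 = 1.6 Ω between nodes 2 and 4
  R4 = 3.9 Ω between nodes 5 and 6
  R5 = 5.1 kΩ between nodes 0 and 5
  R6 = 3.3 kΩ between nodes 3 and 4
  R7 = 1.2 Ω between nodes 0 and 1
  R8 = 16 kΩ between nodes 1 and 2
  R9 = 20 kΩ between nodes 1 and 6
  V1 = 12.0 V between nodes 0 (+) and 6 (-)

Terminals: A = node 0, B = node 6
Nodal analysis, taking node 6 as the 0 V reference.
Source V1 fixes V_0 = 12 V.
KCL at each unknown node (sum of currents leaving = 0; resistances in Ω):
  Node 1: (V_1 - V_5)/1.8 + (V_1 - 12)/1.2 + (V_1 - V_2)/16000 + (V_1 - 0)/20000 = 0
  Node 2: (V_2 - V_4)/1.6 + (V_2 - V_1)/16000 + (V_2 - V_3)/1100 + (V_2 - 0)/5.6 = 0
  Node 3: (V_3 - V_4)/3300 + (V_3 - V_2)/1100 + (V_3 - 0)/360 = 0
  Node 4: (V_4 - V_5)/2000 + (V_4 - V_2)/1.6 + (V_4 - V_3)/3300 + (V_4 - 0)/13 = 0
  Node 5: (V_5 - V_1)/1.8 + (V_5 - V_4)/2000 + (V_5 - 0)/3.9 + (V_5 - 12)/5100 = 0
Collecting terms (coefficients in siemens):
  1.389·V_1 - 0.0000625·V_2 - 0.5556·V_5 = 10
  0.8045·V_2 - 0.0000625·V_1 - 0.0009091·V_3 - 0.625·V_4 = 0
  0.00399·V_3 - 0.0009091·V_2 - 0.000303·V_4 = 0
  0.7027·V_4 - 0.625·V_2 - 0.000303·V_3 - 0.0005·V_5 = 0
  0.8127·V_5 - 0.5556·V_1 - 0.0005·V_4 = 0.002353
Solving these 5 simultaneous equations (Gaussian elimination) gives:
  V_1 = 9.91 V, V_2 = 0.01463 V, V_3 = 0.004689 V, V_4 = 0.01784 V
  V_5 = 6.778 V
Power in each resistor, P = (ΔV)²/R:
  P_R1 = (9.91 - 6.778)²/1.8 = 5.451 W
  P_R2 = (0.01784 - 6.778)²/2000 = 0.02285 W
  P_R3 = (0.01463 - 0.01784)²/1.6 = 0.000006424 W
  P_R4 = (6.778 - 0)²/3.9 = 11.78 W
  P_R5 = (12 - 6.778)²/5100 = 0.005347 W
  P_R6 = (0.004689 - 0.01784)²/3300 = 0.00000005241 W
  P_R7 = (12 - 9.91)²/1.2 = 3.639 W
  P_R8 = (9.91 - 0.01463)²/16000 = 0.00612 W
  P_R9 = (9.91 - 0)²/20000 = 0.004911 W
  P_R10 = (0.01463 - 0.004689)²/1100 = 0.0000000899 W
  P_R11 = (0.01463 - 0)²/5.6 = 0.00003824 W
  P_R12 = (0.004689 - 0)²/360 = 0.00000006108 W
  P_R13 = (0.01784 - 0)²/13 = 0.00002448 W
P_total = P_R1 + P_R2 + P_R3 + P_R4 + P_R5 + P_R6 + P_R7 + P_R8 + P_R9 + P_R10 + P_R11 + P_R12 + P_R13 = 20.91 W

Final answer: 20.91 W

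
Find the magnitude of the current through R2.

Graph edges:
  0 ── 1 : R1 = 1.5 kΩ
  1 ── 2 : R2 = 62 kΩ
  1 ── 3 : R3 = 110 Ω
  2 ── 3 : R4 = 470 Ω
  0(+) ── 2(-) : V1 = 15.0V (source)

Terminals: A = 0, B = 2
Nodal analysis, taking node 2 as the 0 V reference.
Source V1 fixes V_0 = 15 V.
KCL at each unknown node (sum of currents leaving = 0; resistances in Ω):
  Node 1: (V_1 - 15)/1500 + (V_1 - 0)/62000 + (V_1 - V_3)/110 = 0
  Node 3: (V_3 - V_1)/110 + (V_3 - 0)/470 = 0
Collecting terms (coefficients in siemens):
  0.009774·V_1 - 0.009091·V_3 = 0.01
  0.01122·V_3 - 0.009091·V_1 = 0
Determinant D = (0.009774)(0.01122) - (-0.009091)(-0.009091) = 0.000027
V_1 = [(0.01)(0.01122) - (-0.009091)(0)]/D = 4.155 V
V_3 = [(0.009774)(0) - (0.01)(-0.009091)]/D = 3.367 V
I_R2 = (V_1 - V_2)/R2 = (4.155 - 0)/62000 = 0.00006701 A
|I_R2| = 0.00006701 A

Final answer: |I_R2| = 6.701e-05 A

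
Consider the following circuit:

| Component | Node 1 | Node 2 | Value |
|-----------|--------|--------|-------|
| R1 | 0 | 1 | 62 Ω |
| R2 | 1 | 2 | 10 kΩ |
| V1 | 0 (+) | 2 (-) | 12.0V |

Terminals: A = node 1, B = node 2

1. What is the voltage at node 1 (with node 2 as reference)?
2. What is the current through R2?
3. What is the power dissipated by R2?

Nodal analysis, taking node 2 as the 0 V reference.
Source V1 fixes V_0 = 12 V.
KCL at each unknown node (sum of currents leaving = 0; resistances in Ω):
  Node 1: (V_1 - 12)/62 + (V_1 - 0)/10000 = 0
Collecting terms: 0.01623 × V_1 = 0.1935  =>  V_1 = 11.93 V
Part 1:
  Read off the nodal solution: V_1 = 11.93 V
Part 2:
  I_R2 = (V_1 - V_2)/R2 = (11.93 - 0)/10000 = 0.001193 A
  Magnitude: I_R2 = 0.001193 A
Part 3:
  I_R2 = (V_1 - V_2)/R2 = (11.93 - 0)/10000 = 0.001193 A
  P_R2 = I_R2² × R2 = (0.001193)² × 10000 = 0.01422 W

Final answers:
1. V_1 = 11.93 V
2. I_R2 = 0.001193 A
3. P_R2 = 0.01422 W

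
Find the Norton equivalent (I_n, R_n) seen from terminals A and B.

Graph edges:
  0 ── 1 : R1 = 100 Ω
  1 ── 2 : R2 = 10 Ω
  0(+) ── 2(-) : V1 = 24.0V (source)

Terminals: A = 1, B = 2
Find the Thévenin equivalent first; then I_n = V_th/R_th and R_n = R_th.
Step 1 — V_th is the open-circuit voltage V_A - V_B (nothing connected across the terminals).
Nodal analysis, taking node 2 as the 0 V reference.
Source V1 fixes V_0 = 24 V.
KCL at each unknown node (sum of currents leaving = 0; resistances in Ω):
  Node 1: (V_1 - 24)/100 + (V_1 - 0)/10 = 0
Collecting terms: 0.11 × V_1 = 0.24  =>  V_1 = 2.182 V
V_th = V_1 - V_2 = 2.182 - 0 = 2.182 V
Step 2 — R_th: zero the source — replace V1 by a short circuit (node 2 merges into node 0) — and find the resistance seen between A (node 1) and B (node 0).
Reduce the network between node 1 (A) and node 0 (B) by series/parallel combination:
  Rp1 = R1 ‖ R2 (parallel, both between nodes 0 and 1) = 1/(1/100 + 1/10) = 9.091 Ω
R_th = 9.091 Ω
I_n = V_th/R_th = 2.182/9.091 = 0.24 A, and R_n = R_th = 9.091 Ω

Final answer: I_n = 0.24 A, R_n = 9.091 Ω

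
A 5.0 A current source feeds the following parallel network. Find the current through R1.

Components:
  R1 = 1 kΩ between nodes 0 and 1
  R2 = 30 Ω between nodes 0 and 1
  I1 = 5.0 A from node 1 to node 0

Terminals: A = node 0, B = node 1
All resistors sit directly between nodes 0 and 1, so they are in parallel and share one voltage V; the full source current 5 A splits among them.
1/R_par = 1/1000 + 1/30 = 0.03433 S  =>  R_par = 29.13 Ω
V = I × R_par = 5 × 29.13 = 145.6 V
I_R1 = V/R1 = 145.6/1000 = 0.1456 A

Final answer: 0.1456 A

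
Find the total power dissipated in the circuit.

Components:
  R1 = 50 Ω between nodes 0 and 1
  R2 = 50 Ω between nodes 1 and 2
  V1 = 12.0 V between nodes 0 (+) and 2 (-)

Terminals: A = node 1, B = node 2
Nodal analysis, taking node 2 as the 0 V reference.
Source V1 fixes V_0 = 12 V.
KCL at each unknown node (sum of currents leaving = 0; resistances in Ω):
  Node 1: (V_1 - 12)/50 + (V_1 - 0)/50 = 0
Collecting terms: 0.04 × V_1 = 0.24  =>  V_1 = 6 V
Power in each resistor, P = (ΔV)²/R:
  P_R1 = (12 - 6)²/50 = 0.72 W
  P_R2 = (6 - 0)²/50 = 0.72 W
P_total = P_R1 + P_R2 = 1.44 W

Final answer: 1.44 W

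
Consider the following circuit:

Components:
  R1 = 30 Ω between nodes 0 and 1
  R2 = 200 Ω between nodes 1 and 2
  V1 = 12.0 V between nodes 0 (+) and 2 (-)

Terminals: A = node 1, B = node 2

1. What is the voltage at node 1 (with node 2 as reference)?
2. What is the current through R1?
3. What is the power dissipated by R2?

Nodal analysis, taking node 2 as the 0 V reference.
Source V1 fixes V_0 = 12 V.
KCL at each unknown node (sum of currents leaving = 0; resistances in Ω):
  Node 1: (V_1 - 12)/30 + (V_1 - 0)/200 = 0
Collecting terms: 0.03833 × V_1 = 0.4  =>  V_1 = 10.43 V
Part 1:
  Read off the nodal solution: V_1 = 10.43 V
Part 2:
  I_R1 = (V_0 - V_1)/R1 = (12 - 10.43)/30 = 0.05217 A
  Magnitude: I_R1 = 0.05217 A
Part 3:
  I_R2 = (V_1 - V_2)/R2 = (10.43 - 0)/200 = 0.05217 A
  P_R2 = I_R2² × R2 = (0.05217)² × 200 = 0.5444 W

Final answers:
1. V_1 = 10.43 V
2. I_R1 = 0.05217 A
3. P_R2 = 0.5444 W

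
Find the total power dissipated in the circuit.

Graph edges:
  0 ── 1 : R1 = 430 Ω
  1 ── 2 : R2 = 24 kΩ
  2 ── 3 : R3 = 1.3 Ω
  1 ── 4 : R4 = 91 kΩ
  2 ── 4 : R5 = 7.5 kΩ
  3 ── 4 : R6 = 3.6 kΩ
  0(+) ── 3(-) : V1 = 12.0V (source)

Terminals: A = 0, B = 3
Nodal analysis, taking node 3 as the 0 V reference.
Source V1 fixes V_0 = 12 V.
KCL at each unknown node (sum of currents leaving = 0; resistances in Ω):
  Node 1: (V_1 - 12)/430 + (V_1 - V_2)/24000 + (V_1 - V_4)/91000 = 0
  Node 2: (V_2 - V_1)/24000 + (V_2 - 0)/1.3 + (V_2 - V_4)/7500 = 0
  Node 4: (V_4 - V_1)/91000 + (V_4 - V_2)/7500 + (V_4 - 0)/3600 = 0
Collecting terms (coefficients in siemens):
  0.002378·V_1 - 0.00004167·V_2 - 0.00001099·V_4 = 0.02791
  0.7694·V_2 - 0.00004167·V_1 - 0.0001333·V_4 = 0
  0.0004221·V_4 - 0.00001099·V_1 - 0.0001333·V_2 = 0
Solving these 3 simultaneous equations (Gaussian elimination) gives:
  V_1 = 11.74 V, V_2 = 0.0006885 V, V_4 = 0.3057 V
Power in each resistor, P = (ΔV)²/R:
  P_R1 = (12 - 11.74)²/430 = 0.0001624 W
  P_R2 = (11.74 - 0.0006885)²/24000 = 0.005738 W
  P_R3 = (0.0006885 - 0)²/1.3 = 0.0000003647 W
  P_R4 = (11.74 - 0.3057)²/91000 = 0.001436 W
  P_R5 = (0.0006885 - 0.3057)²/7500 = 0.00001241 W
  P_R6 = (0 - 0.3057)²/3600 = 0.00002597 W
P_total = P_R1 + P_R2 + P_R3 + P_R4 + P_R5 + P_R6 = 0.007375 W

Final answer: 0.007375 W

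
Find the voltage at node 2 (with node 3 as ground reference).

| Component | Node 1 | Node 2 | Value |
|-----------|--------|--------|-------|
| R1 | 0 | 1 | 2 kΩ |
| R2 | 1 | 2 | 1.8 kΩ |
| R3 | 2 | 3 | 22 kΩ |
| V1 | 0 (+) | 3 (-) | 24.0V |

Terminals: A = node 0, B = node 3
Nodal analysis, taking node 3 as the 0 V reference.
Source V1 fixes V_0 = 24 V.
KCL at each unknown node (sum of currents leaving = 0; resistances in Ω):
  Node 1: (V_1 - 24)/2000 + (V_1 - V_2)/1800 = 0
  Node 2: (V_2 - V_1)/1800 + (V_2 - 0)/22000 = 0
Collecting terms (coefficients in siemens):
  0.001056·V_1 - 0.0005556·V_2 = 0.012
  0.000601·V_2 - 0.0005556·V_1 = 0
Determinant D = (0.001056)(0.000601) - (-0.0005556)(-0.0005556) = 0.0000003258
V_1 = [(0.012)(0.000601) - (-0.0005556)(0)]/D = 22.14 V
V_2 = [(0.001056)(0) - (0.012)(-0.0005556)]/D = 20.47 V
The requested potential is V_2 = 20.47 V.

Final answer: V_2 = 20.47 V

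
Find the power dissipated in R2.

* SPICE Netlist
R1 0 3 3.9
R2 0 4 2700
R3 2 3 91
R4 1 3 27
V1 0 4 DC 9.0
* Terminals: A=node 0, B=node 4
Nodal analysis, taking node 4 as the 0 V reference.
Source V1 fixes V_0 = 9 V.
KCL at each unknown node (sum of currents leaving = 0; resistances in Ω):
  Node 1: (V_1 - V_3)/27 = 0
  Node 2: (V_2 - V_3)/91 = 0
  Node 3: (V_3 - 9)/3.9 + (V_3 - V_2)/91 + (V_3 - V_1)/27 = 0
Collecting terms (coefficients in siemens):
  0.03704·V_1 - 0.03704·V_3 = 0
  0.01099·V_2 - 0.01099·V_3 = 0
  0.3044·V_3 - 0.03704·V_1 - 0.01099·V_2 = 2.308
Solving these 3 simultaneous equations (Gaussian elimination) gives:
  V_1 = 9 V, V_2 = 9 V, V_3 = 9 V
I_R2 = (V_0 - V_4)/R2 = (9 - 0)/2700 = 0.003333 A
P_R2 = I_R2² × R2 = (0.003333)² × 2700 = 0.03 W

Final answer: 0.03 W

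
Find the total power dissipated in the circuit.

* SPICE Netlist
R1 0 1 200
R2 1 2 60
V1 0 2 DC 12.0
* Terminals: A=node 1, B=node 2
Nodal analysis, taking node 2 as the 0 V reference.
Source V1 fixes V_0 = 12 V.
KCL at each unknown node (sum of currents leaving = 0; resistances in Ω):
  Node 1: (V_1 - 12)/200 + (V_1 - 0)/60 = 0
Collecting terms: 0.02167 × V_1 = 0.06  =>  V_1 = 2.769 V
Power in each resistor, P = (ΔV)²/R:
  P_R1 = (12 - 2.769)²/200 = 0.426 W
  P_R2 = (2.769 - 0)²/60 = 0.1278 W
P_total = P_R1 + P_R2 = 0.5538 W

Final answer: 0.5538 W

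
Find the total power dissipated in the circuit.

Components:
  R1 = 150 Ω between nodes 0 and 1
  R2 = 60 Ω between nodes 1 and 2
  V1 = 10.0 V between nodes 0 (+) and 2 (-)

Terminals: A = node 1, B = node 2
Nodal analysis, taking node 2 as the 0 V reference.
Source V1 fixes V_0 = 10 V.
KCL at each unknown node (sum of currents leaving = 0; resistances in Ω):
  Node 1: (V_1 - 10)/150 + (V_1 - 0)/60 = 0
Collecting terms: 0.02333 × V_1 = 0.06667  =>  V_1 = 2.857 V
Power in each resistor, P = (ΔV)²/R:
  P_R1 = (10 - 2.857)²/150 = 0.3401 W
  P_R2 = (2.857 - 0)²/60 = 0.1361 W
P_total = P_R1 + P_R2 = 0.4762 W

Final answer: 0.4762 W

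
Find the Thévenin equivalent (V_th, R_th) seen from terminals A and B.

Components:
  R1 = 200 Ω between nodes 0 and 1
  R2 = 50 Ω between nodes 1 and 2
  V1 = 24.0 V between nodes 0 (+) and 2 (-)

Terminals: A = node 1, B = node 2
Step 1 — V_th is the open-circuit voltage V_A - V_B (nothing connected across the terminals).
Nodal analysis, taking node 2 as the 0 V reference.
Source V1 fixes V_0 = 24 V.
KCL at each unknown node (sum of currents leaving = 0; resistances in Ω):
  Node 1: (V_1 - 24)/200 + (V_1 - 0)/50 = 0
Collecting terms: 0.025 × V_1 = 0.12  =>  V_1 = 4.8 V
V_th = V_1 - V_2 = 4.8 - 0 = 4.8 V
Step 2 — R_th: zero the source — replace V1 by a short circuit (node 2 merges into node 0) — and find the resistance seen between A (node 1) and B (node 0).
Reduce the network between node 1 (A) and node 0 (B) by series/parallel combination:
  Rp1 = R1 ‖ R2 (parallel, both between nodes 0 and 1) = 1/(1/200 + 1/50) = 40 Ω
R_th = 40 Ω

Final answer: V_th = 4.8 V, R_th = 40 Ω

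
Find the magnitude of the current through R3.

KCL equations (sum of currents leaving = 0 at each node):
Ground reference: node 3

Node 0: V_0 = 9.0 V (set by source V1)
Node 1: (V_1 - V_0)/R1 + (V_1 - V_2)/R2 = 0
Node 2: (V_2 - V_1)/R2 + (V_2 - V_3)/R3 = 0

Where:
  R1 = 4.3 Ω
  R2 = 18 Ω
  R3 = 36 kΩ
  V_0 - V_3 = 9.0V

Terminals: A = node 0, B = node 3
Nodal analysis, taking node 3 as the 0 V reference.
Source V1 fixes V_0 = 9 V.
KCL at each unknown node (sum of currents leaving = 0; resistances in Ω):
  Node 1: (V_1 - 9)/4.3 + (V_1 - V_2)/18 = 0
  Node 2: (V_2 - V_1)/18 + (V_2 - 0)/36000 = 0
Collecting terms (coefficients in siemens):
  0.2881·V_1 - 0.05556·V_2 = 2.093
  0.05558·V_2 - 0.05556·V_1 = 0
Determinant D = (0.2881)(0.05558) - (-0.05556)(-0.05556) = 0.01293
V_1 = [(2.093)(0.05558) - (-0.05556)(0)]/D = 8.999 V
V_2 = [(0.2881)(0) - (2.093)(-0.05556)]/D = 8.994 V
I_R3 = (V_2 - V_3)/R3 = (8.994 - 0)/36000 = 0.0002498 A
|I_R3| = 0.0002498 A

Final answer: |I_R3| = 0.0002498 A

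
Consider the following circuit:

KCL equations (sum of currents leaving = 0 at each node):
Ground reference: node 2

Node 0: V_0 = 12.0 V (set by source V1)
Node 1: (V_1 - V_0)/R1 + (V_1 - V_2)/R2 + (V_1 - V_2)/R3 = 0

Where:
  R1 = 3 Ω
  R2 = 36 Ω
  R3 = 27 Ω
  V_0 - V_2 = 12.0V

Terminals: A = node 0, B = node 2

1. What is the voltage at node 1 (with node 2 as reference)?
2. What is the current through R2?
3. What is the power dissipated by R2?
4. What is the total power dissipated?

Nodal analysis, taking node 2 as the 0 V reference.
Source V1 fixes V_0 = 12 V.
KCL at each unknown node (sum of currents leaving = 0; resistances in Ω):
  Node 1: (V_1 - 12)/3 + (V_1 - 0)/36 + (V_1 - 0)/27 = 0
Collecting terms: 0.3981 × V_1 = 4  =>  V_1 = 10.05 V
Part 1:
  Read off the nodal solution: V_1 = 10.05 V
Part 2:
  I_R2 = (V_1 - V_2)/R2 = (10.05 - 0)/36 = 0.2791 A
  Magnitude: I_R2 = 0.2791 A
Part 3:
  I_R2 = (V_1 - V_2)/R2 = (10.05 - 0)/36 = 0.2791 A
  P_R2 = I_R2² × R2 = (0.2791)² × 36 = 2.804 W
Part 4:
  Power in each resistor, P = (ΔV)²/R:
    P_R1 = (12 - 10.05)²/3 = 1.272 W
    P_R2 = (10.05 - 0)²/36 = 2.804 W
    P_R3 = (10.05 - 0)²/27 = 3.738 W
  P_total = P_R1 + P_R2 + P_R3 = 7.814 W

Final answers:
1. V_1 = 10.05 V
2. I_R2 = 0.2791 A
3. P_R2 = 2.804 W
4. P_total = 7.814 W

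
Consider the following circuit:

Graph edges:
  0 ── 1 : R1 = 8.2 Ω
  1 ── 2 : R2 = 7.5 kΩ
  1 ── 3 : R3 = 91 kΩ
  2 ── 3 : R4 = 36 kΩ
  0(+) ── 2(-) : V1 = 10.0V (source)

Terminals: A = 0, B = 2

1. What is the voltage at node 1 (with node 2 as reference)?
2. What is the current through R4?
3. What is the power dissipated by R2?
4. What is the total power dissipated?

Nodal analysis, taking node 2 as the 0 V reference.
Source V1 fixes V_0 = 10 V.
KCL at each unknown node (sum of currents leaving = 0; resistances in Ω):
  Node 1: (V_1 - 10)/8.2 + (V_1 - 0)/7500 + (V_1 - V_3)/91000 = 0
  Node 3: (V_3 - V_1)/91000 + (V_3 - 0)/36000 = 0
Collecting terms (coefficients in siemens):
  0.1221·V_1 - 0.00001099·V_3 = 1.22
  0.00003877·V_3 - 0.00001099·V_1 = 0
Determinant D = (0.1221)(0.00003877) - (-0.00001099)(-0.00001099) = 0.000004733
V_1 = [(1.22)(0.00003877) - (-0.00001099)(0)]/D = 9.988 V
V_3 = [(0.1221)(0) - (1.22)(-0.00001099)]/D = 2.831 V
Part 1:
  Read off the nodal solution: V_1 = 9.988 V
Part 2:
  I_R4 = (V_2 - V_3)/R4 = (0 - 2.831)/36000 = -0.00007865 A
  Magnitude: I_R4 = 0.00007865 A
Part 3:
  I_R2 = (V_1 - V_2)/R2 = (9.988 - 0)/7500 = 0.001332 A
  P_R2 = I_R2² × R2 = (0.001332)² × 7500 = 0.0133 W
Part 4:
  Power in each resistor, P = (ΔV)²/R:
    P_R1 = (10 - 9.988)²/8.2 = 0.00001631 W
    P_R2 = (9.988 - 0)²/7500 = 0.0133 W
    P_R3 = (9.988 - 2.831)²/91000 = 0.0005629 W
    P_R4 = (0 - 2.831)²/36000 = 0.0002227 W
  P_total = P_R1 + P_R2 + P_R3 + P_R4 = 0.0141 W

Final answers:
1. V_1 = 9.988 V
2. I_R4 = 7.865e-05 A
3. P_R2 = 0.0133 W
4. P_total = 0.0141 W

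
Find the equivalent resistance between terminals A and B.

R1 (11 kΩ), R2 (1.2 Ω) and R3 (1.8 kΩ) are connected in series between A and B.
Reduce the network between node 0 (A) and node 3 (B) by series/parallel combination:
  Rs1 = R1 + R2 (series, joined only at node 1) = 11000 + 1.2 = 11000 Ω
  Rs2 = R3 + Rs1 (series, joined only at node 2) = 1800 + 11000 = 12800 Ω
R_eq = 12.8 kΩ

Final answer: 12.8 kΩ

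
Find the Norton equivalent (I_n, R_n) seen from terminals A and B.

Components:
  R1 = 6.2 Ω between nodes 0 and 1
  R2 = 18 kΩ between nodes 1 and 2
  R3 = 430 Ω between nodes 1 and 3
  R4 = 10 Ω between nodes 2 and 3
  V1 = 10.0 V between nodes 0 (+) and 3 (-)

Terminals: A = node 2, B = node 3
Find the Thévenin equivalent first; then I_n = V_th/R_th and R_n = R_th.
Step 1 — V_th is the open-circuit voltage V_A - V_B (nothing connected across the terminals).
Nodal analysis, taking node 3 as the 0 V reference.
Source V1 fixes V_0 = 10 V.
KCL at each unknown node (sum of currents leaving = 0; resistances in Ω):
  Node 1: (V_1 - 10)/6.2 + (V_1 - V_2)/18000 + (V_1 - 0)/430 = 0
  Node 2: (V_2 - V_1)/18000 + (V_2 - 0)/10 = 0
Collecting terms (coefficients in siemens):
  0.1637·V_1 - 0.00005556·V_2 = 1.613
  0.1001·V_2 - 0.00005556·V_1 = 0
Determinant D = (0.1637)(0.1001) - (-0.00005556)(-0.00005556) = 0.01638
V_1 = [(1.613)(0.1001) - (-0.00005556)(0)]/D = 9.855 V
V_2 = [(0.1637)(0) - (1.613)(-0.00005556)]/D = 0.005472 V
V_th = V_2 - V_3 = 0.005472 - 0 = 0.005472 V
Step 2 — R_th: zero the source — replace V1 by a short circuit (node 3 merges into node 0) — and find the resistance seen between A (node 2) and B (node 0).
Reduce the network between node 2 (A) and node 0 (B) by series/parallel combination:
  Rp1 = R1 ‖ R3 (parallel, both between nodes 0 and 1) = 1/(1/6.2 + 1/430) = 6.112 Ω
  Rs1 = R2 + Rp1 (series, joined only at node 1) = 18000 + 6.112 = 18010 Ω
  Rp2 = R4 ‖ Rs1 (parallel, both between nodes 0 and 2) = 1/(1/10 + 1/18010) = 9.994 Ω
R_th = 9.994 Ω
I_n = V_th/R_th = 0.005472/9.994 = 0.0005475 A, and R_n = R_th = 9.994 Ω

Final answer: I_n = 0.0005475 A, R_n = 9.994 Ω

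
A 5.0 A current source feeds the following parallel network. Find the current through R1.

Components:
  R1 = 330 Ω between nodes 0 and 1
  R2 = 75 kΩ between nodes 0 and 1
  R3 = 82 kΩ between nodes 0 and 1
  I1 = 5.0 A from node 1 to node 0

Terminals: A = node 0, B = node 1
All resistors sit directly between nodes 0 and 1, so they are in parallel and share one voltage V; the full source current 5 A splits among them.
1/R_par = 1/330 + 1/75000 + 1/82000 = 0.003056 S  =>  R_par = 327.2 Ω
V = I × R_par = 5 × 327.2 = 1636 V
I_R1 = V/R1 = 1636/330 = 4.958 A

Final answer: 4.958 A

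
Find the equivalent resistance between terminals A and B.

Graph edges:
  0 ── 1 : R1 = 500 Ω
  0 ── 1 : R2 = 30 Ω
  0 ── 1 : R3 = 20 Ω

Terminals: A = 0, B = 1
Reduce the network between node 0 (A) and node 1 (B) by series/parallel combination:
  Rp1 = R1 ‖ R2 ‖ R3 (parallel, all between nodes 0 and 1) = 1/(1/500 + 1/30 + 1/20) = 11.72 Ω
R_eq = 11.72 Ω

Final answer: 11.72 Ω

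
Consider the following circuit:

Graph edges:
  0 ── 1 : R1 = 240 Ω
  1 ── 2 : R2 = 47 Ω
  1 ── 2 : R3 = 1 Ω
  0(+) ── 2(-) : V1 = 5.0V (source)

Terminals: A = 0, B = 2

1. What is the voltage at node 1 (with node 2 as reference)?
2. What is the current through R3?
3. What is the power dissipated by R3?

Nodal analysis, taking node 2 as the 0 V reference.
Source V1 fixes V_0 = 5 V.
KCL at each unknown node (sum of currents leaving = 0; resistances in Ω):
  Node 1: (V_1 - 5)/240 + (V_1 - 0)/47 + (V_1 - 0)/1 = 0
Collecting terms: 1.025 × V_1 = 0.02083  =>  V_1 = 0.02032 V
Part 1:
  Read off the nodal solution: V_1 = 0.02032 V
Part 2:
  I_R3 = (V_1 - V_2)/R3 = (0.02032 - 0)/1 = 0.02032 A
  Magnitude: I_R3 = 0.02032 A
Part 3:
  I_R3 = (V_1 - V_2)/R3 = (0.02032 - 0)/1 = 0.02032 A
  P_R3 = I_R3² × R3 = (0.02032)² × 1 = 0.0004128 W

Final answers:
1. V_1 = 0.02032 V
2. I_R3 = 0.02032 A
3. P_R3 = 0.0004128 W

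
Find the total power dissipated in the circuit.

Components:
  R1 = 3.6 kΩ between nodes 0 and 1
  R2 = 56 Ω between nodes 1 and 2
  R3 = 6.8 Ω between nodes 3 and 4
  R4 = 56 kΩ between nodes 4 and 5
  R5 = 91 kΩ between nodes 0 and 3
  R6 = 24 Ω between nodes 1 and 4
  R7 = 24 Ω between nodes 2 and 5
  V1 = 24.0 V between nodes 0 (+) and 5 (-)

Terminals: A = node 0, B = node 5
Nodal analysis, taking node 5 as the 0 V reference.
Source V1 fixes V_0 = 24 V.
KCL at each unknown node (sum of currents leaving = 0; resistances in Ω):
  Node 1: (V_1 - 24)/3600 + (V_1 - V_2)/56 + (V_1 - V_4)/24 = 0
  Node 2: (V_2 - V_1)/56 + (V_2 - 0)/24 = 0
  Node 3: (V_3 - V_4)/6.8 + (V_3 - 24)/91000 = 0
  Node 4: (V_4 - V_3)/6.8 + (V_4 - 0)/56000 + (V_4 - V_1)/24 = 0
Collecting terms (coefficients in siemens):
  0.0598·V_1 - 0.01786·V_2 - 0.04167·V_4 = 0.006667
  0.05952·V_2 - 0.01786·V_1 = 0
  0.1471·V_3 - 0.1471·V_4 = 0.0002637
  0.1887·V_4 - 0.04167·V_1 - 0.1471·V_3 = 0
Solving these 4 simultaneous equations (Gaussian elimination) gives:
  V_1 = 0.5411 V, V_2 = 0.1623 V, V_3 = 0.5488 V, V_4 = 0.5471 V
Power in each resistor, P = (ΔV)²/R:
  P_R1 = (24 - 0.5411)²/3600 = 0.1529 W
  P_R2 = (0.5411 - 0.1623)²/56 = 0.002562 W
  P_R3 = (0.5488 - 0.5471)²/6.8 = 0.0000004516 W
  P_R4 = (0.5471 - 0)²/56000 = 0.000005345 W
  P_R5 = (24 - 0.5488)²/91000 = 0.006043 W
  P_R6 = (0.5411 - 0.5471)²/24 = 0.000001475 W
  P_R7 = (0.1623 - 0)²/24 = 0.001098 W
P_total = P_R1 + P_R2 + P_R3 + P_R4 + P_R5 + P_R6 + P_R7 = 0.1626 W

Final answer: 0.1626 W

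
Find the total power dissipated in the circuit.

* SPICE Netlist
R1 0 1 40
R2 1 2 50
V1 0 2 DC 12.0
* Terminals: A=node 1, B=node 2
Nodal analysis, taking node 2 as the 0 V reference.
Source V1 fixes V_0 = 12 V.
KCL at each unknown node (sum of currents leaving = 0; resistances in Ω):
  Node 1: (V_1 - 12)/40 + (V_1 - 0)/50 = 0
Collecting terms: 0.045 × V_1 = 0.3  =>  V_1 = 6.667 V
Power in each resistor, P = (ΔV)²/R:
  P_R1 = (12 - 6.667)²/40 = 0.7111 W
  P_R2 = (6.667 - 0)²/50 = 0.8889 W
P_total = P_R1 + P_R2 = 1.6 W

Final answer: 1.6 W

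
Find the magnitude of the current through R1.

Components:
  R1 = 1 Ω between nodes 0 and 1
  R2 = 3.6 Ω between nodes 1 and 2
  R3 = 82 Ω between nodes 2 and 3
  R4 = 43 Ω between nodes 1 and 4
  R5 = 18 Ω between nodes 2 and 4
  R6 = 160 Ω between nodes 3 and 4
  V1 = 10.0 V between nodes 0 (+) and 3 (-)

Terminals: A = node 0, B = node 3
Nodal analysis, taking node 3 as the 0 V reference.
Source V1 fixes V_0 = 10 V.
KCL at each unknown node (sum of currents leaving = 0; resistances in Ω):
  Node 1: (V_1 - 10)/1 + (V_1 - V_2)/3.6 + (V_1 - V_4)/43 = 0
  Node 2: (V_2 - V_1)/3.6 + (V_2 - 0)/82 + (V_2 - V_4)/18 = 0
  Node 4: (V_4 - V_1)/43 + (V_4 - V_2)/18 + (V_4 - 0)/160 = 0
Collecting terms (coefficients in siemens):
  1.301·V_1 - 0.2778·V_2 - 0.02326·V_4 = 10
  0.3455·V_2 - 0.2778·V_1 - 0.05556·V_4 = 0
  0.08506·V_4 - 0.02326·V_1 - 0.05556·V_2 = 0
Solving these 3 simultaneous equations (Gaussian elimination) gives:
  V_1 = 9.832 V, V_2 = 9.314 V, V_4 = 8.771 V
I_R1 = (V_0 - V_1)/R1 = (10 - 9.832)/1 = 0.1684 A
|I_R1| = 0.1684 A

Final answer: |I_R1| = 0.1684 A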